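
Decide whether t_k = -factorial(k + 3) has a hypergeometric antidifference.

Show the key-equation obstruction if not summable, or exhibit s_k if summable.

r(k) = k + 4 after simplifying.
Normal form (A,B,C) = (k + 4, 1, 1).
Need (k + 4)·f(k+1) − (1)·f(k) = 1.
Degrees (1,0,0) ⇒ d ≤ -1.
deg f ≤ -1 is impossible — no certificate.

No — key equation has no polynomial f.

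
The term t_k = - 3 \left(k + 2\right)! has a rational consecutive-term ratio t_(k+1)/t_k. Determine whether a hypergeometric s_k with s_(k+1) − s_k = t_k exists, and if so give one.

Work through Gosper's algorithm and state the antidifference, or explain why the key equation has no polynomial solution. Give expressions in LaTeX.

none (Gosper's algorithm certifies no s_k)

Compute t_(k+1)/t_k: get k + 3.
Take A(k)=k + 3, B(k)=1, C(k)=1.
Need (k + 3)·f(k+1) − (1)·f(k) = 1.
Degrees (1,0,0) ⇒ d ≤ -1.
d = -1 < 0 ⇒ no nonzero polynomial f; not summable.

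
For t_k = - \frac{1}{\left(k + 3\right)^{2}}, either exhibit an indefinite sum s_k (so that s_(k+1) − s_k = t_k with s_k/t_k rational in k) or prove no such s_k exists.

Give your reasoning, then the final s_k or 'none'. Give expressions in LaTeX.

The ratio is (k + 3)**2/(k + 4)**2.
Gosper form: A/B · C(k+1)/C(k) with A=k**2 + 6*k + 9, B=k**2 + 8*k + 16, C=1.
f must satisfy (k**2 + 6*k + 9)·f(k+1) − (k**2 + 6*k + 9)·f(k) = 1.
deg f ≤ 0 (via 2,2,0).
Write f(k) = c0. Then LHS − RHS = -1, requiring -1 = 0: contradictory. No certificate.

no hypergeometric antidifference exists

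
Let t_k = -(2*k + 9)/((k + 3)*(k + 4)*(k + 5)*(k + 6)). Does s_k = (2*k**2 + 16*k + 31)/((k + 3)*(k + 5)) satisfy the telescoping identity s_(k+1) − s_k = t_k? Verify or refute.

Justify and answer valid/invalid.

Valid: the claim telescopes to t_k.

s_(k+1) = (16*k + 2*(k + 1)**2 + 47)/((k + 4)*(k + 6))
s_(k+1) − s_k = (-2*k - 9)/(k**4 + 18*k**3 + 119*k**2 + 342*k + 360)
(s_(k+1) − s_k) − t_k = 0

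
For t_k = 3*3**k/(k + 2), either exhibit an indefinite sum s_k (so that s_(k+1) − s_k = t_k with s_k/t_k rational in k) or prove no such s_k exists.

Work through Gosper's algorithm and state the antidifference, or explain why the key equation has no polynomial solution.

not Gosper-summable; s_k does not exist

Step 1: r(k) = 3*(k + 2)/(k + 3).
Normal form (A,B,C) = (3*k + 6, k + 3, 1).
Need (3*k + 6)·f(k+1) − (k + 2)·f(k) = 1.
From deg A=1, deg B=1, deg C=0: d=-1.
deg f ≤ -1 is impossible — no certificate.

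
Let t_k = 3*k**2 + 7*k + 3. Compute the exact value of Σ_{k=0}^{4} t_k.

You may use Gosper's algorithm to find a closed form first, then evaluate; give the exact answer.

Σ = 175

Ratio r(k) = (3*k**2 + 13*k + 13)/(3*k**2 + 7*k + 3).
A = 1, B = 1, C = k**2 + 7*k/3 + 1.
Set up (1)·f(k+1) − (1)·f(k) − (k**2 + 7*k/3 + 1) = 0.
Bound: deg f ≤ 3.
Coefficient equations give f(k) = k**2*(k + 2)/3.
Then R = B(k−1)f/C = k**2*(k + 2)/(3*k**2 + 7*k + 3), so s_k = R(k)·t_k = k**2*(k + 2).
s_(k+1) − s_k = 3*k**2 + 7*k + 3 = t_k.
Sum = s_(5) − s_(0); s_(5) = 175, s_(0) = 0 ⇒ 175.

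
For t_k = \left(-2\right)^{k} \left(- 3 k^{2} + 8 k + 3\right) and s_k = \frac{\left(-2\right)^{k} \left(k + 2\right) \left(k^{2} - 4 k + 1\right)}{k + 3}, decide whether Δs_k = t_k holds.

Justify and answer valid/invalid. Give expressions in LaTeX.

s_(k+1) = (-2)**(k + 1)*(k**3 + k**2 - 8*k - 6)/(k + 4)
s_(k+1) − s_k = (-2)**k*(-3*k**4 - 10*k**3 + 25*k**2 + 86*k + 28)/(k**2 + 7*k + 12)
(s_(k+1) − s_k) − t_k = (-2)**k*(3*k**3 + 2*k**2 - 31*k - 8)/(k**2 + 7*k + 12)

Invalid: residual \frac{\left(-2\right)^{k} \left(3 k^{3} + 2 k^{2} - 31 k - 8\right)}{k^{2} + 7 k + 12} ≠ 0.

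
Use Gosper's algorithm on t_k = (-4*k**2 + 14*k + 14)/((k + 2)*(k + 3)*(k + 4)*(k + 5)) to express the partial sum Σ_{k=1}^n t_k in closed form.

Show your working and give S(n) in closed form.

S(n) = n*(-7*n**2 + 156*n + 331)/(60*(n**3 + 12*n**2 + 47*n + 60))

Ratio r(k) = (k + 2)*(7*k - 2*(k + 1)**2 + 14)/((k + 6)*(-2*k**2 + 7*k + 7)).
Normal form (A,B,C) = (k + 2, k + 6, k**2 - 7*k/2 - 7/2).
Key eq: (k + 2)·f(k+1) = (k + 5)·f(k) + (k**2 - 7*k/2 - 7/2).
deg f ≤ 3 (via 1,1,2).
Solve for f: f(k) = -k*(4*k + 3)/4 (degree 2 ≤ 3).
R(k) = B(k−1)·f(k)/C(k) = -k*(k + 5)*(4*k + 3)/(2*(2*k**2 - 7*k - 7)); s_k = R·t_k = k*(4*k + 3)/((k + 2)*(k + 3)*(k + 4)).
Check: Δs_k = 2*(-2*k**2 + 7*k + 7)/(k**4 + 14*k**3 + 71*k**2 + 154*k + 120). ✓
s_(n+1) = (4*n**2 + 11*n + 7)/(n**3 + 12*n**2 + 47*n + 60) and s_(1) = 7/60, so S(n) = n*(-7*n**2 + 156*n + 331)/(60*(n**3 + 12*n**2 + 47*n + 60)).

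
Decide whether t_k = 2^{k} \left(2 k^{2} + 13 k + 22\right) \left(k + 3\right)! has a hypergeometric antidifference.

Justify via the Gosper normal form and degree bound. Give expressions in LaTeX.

Yes. s_k = 2^{k} \left(k + 2\right) \left(k + 3\right)!.

Compute t_(k+1)/t_k: get 2*(2*k**3 + 25*k**2 + 105*k + 148)/(2*k**2 + 13*k + 22).
Normal form (A,B,C) = (2*k + 8, 1, k**2 + 13*k/2 + 11).
Solve (2*k + 8)·f(k+1) − (1)·f(k) = k**2 + 13*k/2 + 11.
deg f ≤ 1 (via 1,0,2).
Solving with deg f ≤ 1: f(k) = (k + 2)/2.
Certificate R = B(k−1)f/C = (k + 2)/(2*k**2 + 13*k + 22) gives s_k = 2**k*(k + 2)*factorial(k + 3).
Δs = 2**k*(2*k**2 + 13*k + 22)*factorial(k + 3), as required.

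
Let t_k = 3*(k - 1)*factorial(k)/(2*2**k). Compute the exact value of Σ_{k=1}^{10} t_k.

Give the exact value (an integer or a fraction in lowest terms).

Compute t_(k+1)/t_k: get k*(k + 1)/(2*(k - 1)).
Factor: A=k/2 + 1/2; B=1; C=k - 1.
Need (k/2 + 1/2)·f(k+1) − (1)·f(k) = k - 1.
From deg A=1, deg B=0, deg C=1: d=0.
Solve for f: f(k) = 2 (degree 0 ≤ 0).
R(k) = B(k−1)·f(k)/C(k) = 2/(k - 1); s_k = R·t_k = 3*factorial(k)/2**k.
Check: Δs_k = 3*(k - 1)*factorial(k)/(2*2**k). ✓
Σ_(k=1)^(10) t_k = s_(11) − s_(1) = 467775/8 − (3/2) = 467763/8.

Σ = 467763/8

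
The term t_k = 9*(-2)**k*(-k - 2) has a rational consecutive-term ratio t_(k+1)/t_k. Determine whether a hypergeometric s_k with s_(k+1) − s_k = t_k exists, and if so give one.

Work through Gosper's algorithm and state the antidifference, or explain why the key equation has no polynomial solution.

Ratio r(k) = 2*(-k - 3)/(k + 2).
A = -2, B = 1, C = k + 2.
f must satisfy (-2)·f(k+1) − (1)·f(k) = k + 2.
From deg A=0, deg B=0, deg C=1: d=1.
Coefficient equations give f(k) = -(3*k + 4)/9.
R(k) = B(k−1)·f(k)/C(k) = -(3*k + 4)/(9*(k + 2)); s_k = R·t_k = (-2)**k*(3*k + 4).
Verify: 9*(-2)**k*(-k - 2) matches t_k.

s_k = (-2)**k*(3*k + 4)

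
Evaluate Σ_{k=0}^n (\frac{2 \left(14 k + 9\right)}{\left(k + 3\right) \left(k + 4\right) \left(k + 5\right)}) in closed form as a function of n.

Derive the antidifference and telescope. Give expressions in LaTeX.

S(n) = \frac{17 n^{2} + 41 n + 24}{4 \left(n^{2} + 9 n + 20\right)}

The ratio is (k + 3)*(14*k + 23)/((k + 6)*(14*k + 9)).
So A=k + 3 and B=k + 6, with C=k + 9/14.
Solve (k + 3)·f(k+1) − (k + 5)·f(k) = k + 9/14.
d = 2 from the (1,1,1) case.
Match coefficients ⇒ f(k) = k*(17*k + 7)/112.
R(k) = B(k−1)·f(k)/C(k) = k*(k + 5)*(17*k + 7)/(8*(14*k + 9)); s_k = R·t_k = k*(17*k + 7)/(4*(k + 3)*(k + 4)).
Verify: 2*(14*k + 9)/(k**3 + 12*k**2 + 47*k + 60) matches t_k.
Telescope: S(n) = s_(n+1) − s_(0) = (17*n**2 + 41*n + 24)/(4*(n**2 + 9*n + 20)) − (0) = (17*n**2 + 41*n + 24)/(4*(n**2 + 9*n + 20)).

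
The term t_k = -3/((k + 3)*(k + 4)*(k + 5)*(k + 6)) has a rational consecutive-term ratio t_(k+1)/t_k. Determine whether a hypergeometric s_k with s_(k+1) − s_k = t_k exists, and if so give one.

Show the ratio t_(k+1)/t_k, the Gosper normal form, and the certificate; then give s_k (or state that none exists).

s_k = k*(-k**2 - 12*k - 47)/(60*(k + 3)*(k + 4)*(k + 5))

Step 1: r(k) = (k + 3)/(k + 7).
Factor: A=k + 3; B=k + 7; C=1.
Need (k + 3)·f(k+1) − (k + 6)·f(k) = 1.
Degrees (1,1,0) ⇒ d ≤ 3.
Solve for f: f(k) = k*(k**2 + 12*k + 47)/180 (degree 3 ≤ 3).
R(k) = B(k−1)·f(k)/C(k) = k*(k + 6)*(k**2 + 12*k + 47)/180; s_k = R·t_k = k*(-k**2 - 12*k - 47)/(60*(k + 3)*(k + 4)*(k + 5)).
Verify: -3/(k**4 + 18*k**3 + 119*k**2 + 342*k + 360) matches t_k.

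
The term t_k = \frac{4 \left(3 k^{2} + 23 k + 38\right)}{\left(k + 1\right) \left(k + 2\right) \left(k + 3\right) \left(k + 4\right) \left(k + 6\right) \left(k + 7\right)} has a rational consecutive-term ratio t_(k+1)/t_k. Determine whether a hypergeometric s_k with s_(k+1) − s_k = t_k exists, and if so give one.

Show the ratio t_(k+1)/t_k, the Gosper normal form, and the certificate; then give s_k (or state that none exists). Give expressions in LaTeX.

Ratio r(k) = (k + 1)*(k + 6)*(23*k + 3*(k + 1)**2 + 61)/((k + 5)*(k + 8)*(3*k**2 + 23*k + 38)).
Gosper form: A/B · C(k+1)/C(k) with A=k + 1, B=k + 8, C=k**3 + 38*k**2/3 + 51*k + 190/3.
f must satisfy (k + 1)·f(k+1) − (k + 7)·f(k) = k**3 + 38*k**2/3 + 51*k + 190/3.
From deg A=1, deg B=1, deg C=3: d=6.
Coefficient equations give f(k) = k*(k + 2)*(k + 4)*(k + 5)*(k**2 + 10*k + 27)/54.
Certificate R = B(k−1)f/C = k*(k + 2)*(k + 4)*(k + 7)*(k**2 + 10*k + 27)/(18*(3*k**2 + 23*k + 38)) gives s_k = 2*k*(k**2 + 10*k + 27)/(9*(k**3 + 10*k**2 + 27*k + 18)).
s_(k+1) − s_k = 4*(3*k**2 + 23*k + 38)/(k**6 + 23*k**5 + 207*k**4 + 925*k**3 + 2144*k**2 + 2412*k + 1008) = t_k.

s_k = \frac{2 k \left(k^{2} + 10 k + 27\right)}{9 \left(k^{3} + 10 k^{2} + 27 k + 18\right)}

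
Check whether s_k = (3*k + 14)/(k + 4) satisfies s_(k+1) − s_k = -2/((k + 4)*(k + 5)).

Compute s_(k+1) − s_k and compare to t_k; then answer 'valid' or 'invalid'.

valid (s_(k+1) − s_k reduces to t_k)

s_(k+1) = (3*k + 17)/(k + 5)
s_(k+1) − s_k = -2/(k**2 + 9*k + 20)
(s_(k+1) − s_k) − t_k = 0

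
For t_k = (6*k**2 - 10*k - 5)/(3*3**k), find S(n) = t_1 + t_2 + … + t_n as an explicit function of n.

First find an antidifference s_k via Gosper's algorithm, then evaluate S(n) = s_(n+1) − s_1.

Step 1: r(k) = (6*k**2 + 2*k - 9)/(3*(6*k**2 - 10*k - 5)).
Normal form (A,B,C) = (1/3, 1, k**2 - 5*k/3 - 5/6).
Key eq: (1/3)·f(k+1) = (1)·f(k) + (k**2 - 5*k/3 - 5/6).
d = 2 from the (0,0,2) case.
Solving with deg f ≤ 2: f(k) = -(3*k**2 - 2*k - 2)/2.
Get s_k = R·t_k = (-3*k**2 + 2*k + 2)/3**k with R(k) = B(k−1)f(k)/C(k) = -3*(3*k**2 - 2*k - 2)/(6*k**2 - 10*k - 5).
s_(k+1) − s_k = (6*k**2 - 10*k - 5)/(3*3**k) = t_k.
Σ_(k=1)^n t_k = s_(n+1) − s_(1) = (3**(-n - 1)*(-3*n**2 - 4*n + 1)) − (1/3), i.e. 3**(-n - 1)*(-3**n - 3*n**2 - 4*n + 1).

S(n) = 3**(-n - 1)*(-3**n - 3*n**2 - 4*n + 1)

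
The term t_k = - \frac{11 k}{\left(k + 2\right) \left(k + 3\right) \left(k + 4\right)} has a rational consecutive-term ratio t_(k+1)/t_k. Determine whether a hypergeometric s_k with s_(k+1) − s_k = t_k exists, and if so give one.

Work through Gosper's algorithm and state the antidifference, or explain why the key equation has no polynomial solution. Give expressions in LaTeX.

Ratio r(k) = (k + 1)*(k + 2)/(k*(k + 5)).
A = k + 2, B = k + 5, C = k.
Need (k + 2)·f(k+1) − (k + 4)·f(k) = k.
deg f ≤ 2 (via 1,1,1).
Match coefficients ⇒ f(k) = k*(k - 1)/6.
Get s_k = R·t_k = 11*k*(1 - k)/(6*(k + 2)*(k + 3)) with R(k) = B(k−1)f(k)/C(k) = (k - 1)*(k + 4)/6.
Check: Δs_k = -11*k/(k**3 + 9*k**2 + 26*k + 24). ✓

s_k = \frac{11 k \left(1 - k\right)}{6 \left(k + 2\right) \left(k + 3\right)}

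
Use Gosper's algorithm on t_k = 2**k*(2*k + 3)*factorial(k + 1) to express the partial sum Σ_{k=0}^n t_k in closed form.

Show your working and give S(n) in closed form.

t_(k+1)/t_k = 2*(k + 2)*(2*k + 5)/(2*k + 3).
Normal form (A,B,C) = (2*k + 4, 1, k + 3/2).
Solve (2*k + 4)·f(k+1) − (1)·f(k) = k + 3/2.
Bound: deg f ≤ 0.
Match coefficients ⇒ f(k) = 1/2.
Then R = B(k−1)f/C = 1/(2*k + 3), so s_k = R(k)·t_k = 2**k*factorial(k + 1).
Δs = 2**k*(2*k + 3)*factorial(k + 1), as required.
Σ_(k=0)^n t_k = s_(n+1) − s_(0) = (2**(n + 1)*factorial(n + 2)) − (1), i.e. 2*2**n*factorial(n + 2) - 1.

S(n) = 2*2**n*factorial(n + 2) - 1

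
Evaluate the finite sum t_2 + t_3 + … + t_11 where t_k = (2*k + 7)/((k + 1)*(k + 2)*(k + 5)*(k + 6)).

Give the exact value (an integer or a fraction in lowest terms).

Σ = 200/4641

Ratio r(k) = (k + 1)*(k + 5)*(2*k + 9)/((k + 3)*(k + 7)*(2*k + 7)).
Take A(k)=k + 1, B(k)=k + 7, C(k)=k**3 + 21*k**2/2 + 73*k/2 + 42.
f must satisfy (k + 1)·f(k+1) − (k + 6)·f(k) = k**3 + 21*k**2/2 + 73*k/2 + 42.
Degrees (1,1,3) ⇒ d ≤ 5.
Coefficient equations give f(k) = k*(k + 2)*(k + 3)*(k + 4)*(k + 6)/10.
Then R = B(k−1)f/C = k*(k + 2)*(k + 6)**2/(5*(2*k + 7)), so s_k = R(k)·t_k = k*(k + 6)/(5*(k**2 + 6*k + 5)).
Verify: (2*k + 7)/(k**4 + 14*k**3 + 65*k**2 + 112*k + 60) matches t_k.
Telescoping: Σ = s_(12) − s_(2) = 216/1105 − (16/105) = 200/4641.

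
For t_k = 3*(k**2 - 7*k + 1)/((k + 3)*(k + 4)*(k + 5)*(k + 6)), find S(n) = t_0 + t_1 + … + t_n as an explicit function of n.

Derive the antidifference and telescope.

Compute t_(k+1)/t_k: get (k**3 - 2*k**2 - 20*k - 15)/(k**3 - 48*k + 7).
Factor: A=k + 3; B=k + 7; C=k**2 - 7*k + 1.
Solve (k + 3)·f(k+1) − (k + 6)·f(k) = k**2 - 7*k + 1.
deg f ≤ 3 (via 1,1,2).
Solving with deg f ≤ 3: f(k) = k*(k**2 - 33*k + 47)/45.
R(k) = B(k−1)·f(k)/C(k) = k*(k + 6)*(k**2 - 33*k + 47)/(45*(k**2 - 7*k + 1)); s_k = R·t_k = k*(k**2 - 33*k + 47)/(15*(k + 3)*(k + 4)*(k + 5)).
Verify: 3*(k**2 - 7*k + 1)/(k**4 + 18*k**3 + 119*k**2 + 342*k + 360) matches t_k.
Evaluate: s_(n+1) = (n**3 - 30*n**2 - 16*n + 15)/(15*(n**3 + 15*n**2 + 74*n + 120)); subtract s_(0) = 0 ⇒ S(n) = (n**3 - 30*n**2 - 16*n + 15)/(15*(n**3 + 15*n**2 + 74*n + 120)).

S(n) = (n**3 - 30*n**2 - 16*n + 15)/(15*(n**3 + 15*n**2 + 74*n + 120))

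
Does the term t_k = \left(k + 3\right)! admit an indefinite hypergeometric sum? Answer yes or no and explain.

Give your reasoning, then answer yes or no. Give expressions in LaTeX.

No — key equation has no polynomial f.

Step 1: r(k) = k + 4.
A = k + 4, B = 1, C = 1.
Need (k + 4)·f(k+1) − (1)·f(k) = 1.
d = -1 from the (1,0,0) case.
deg f ≤ -1 is impossible — no certificate.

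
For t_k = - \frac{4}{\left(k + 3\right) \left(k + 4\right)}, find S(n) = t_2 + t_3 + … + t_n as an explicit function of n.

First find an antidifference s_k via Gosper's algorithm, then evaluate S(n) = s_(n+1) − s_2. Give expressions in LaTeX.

The ratio is (k + 3)/(k + 5).
So A=k + 3 and B=k + 5, with C=1.
f must satisfy (k + 3)·f(k+1) − (k + 4)·f(k) = 1.
Degrees (1,1,0) ⇒ d ≤ 1.
A polynomial solution: f(k) = k/3.
So s_k = (B(k−1)f/C)·t_k = (k*(k + 4)/3)·t_k = -4*k/(3*k + 9).
Check: Δs_k = -4/(k**2 + 7*k + 12). ✓
Telescope: S(n) = s_(n+1) − s_(2) = 4*(-n - 1)/(3*(n + 4)) − (-8/15) = 4*(1 - n)/(5*(n + 4)).

S(n) = \frac{4 \left(1 - n\right)}{5 \left(n + 4\right)}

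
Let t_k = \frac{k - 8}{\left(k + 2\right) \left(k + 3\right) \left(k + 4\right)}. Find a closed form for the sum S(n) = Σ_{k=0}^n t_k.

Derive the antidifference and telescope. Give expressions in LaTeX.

S(n) = \frac{- n^{2} - 9 n - 8}{2 \left(n^{2} + 7 n + 12\right)}

t_(k+1)/t_k = (k - 7)*(k + 2)/((k - 8)*(k + 5)).
A = k + 2, B = k + 5, C = k - 8.
f must satisfy (k + 2)·f(k+1) − (k + 4)·f(k) = k - 8.
deg f ≤ 2 (via 1,1,1).
Solve for f: f(k) = -k*(k + 7)/2 (degree 2 ≤ 2).
So s_k = (B(k−1)f/C)·t_k = (-k*(k + 4)*(k + 7)/(2*(k - 8)))·t_k = k*(-k - 7)/(2*(k + 2)*(k + 3)).
Verify: (k - 8)/(k**3 + 9*k**2 + 26*k + 24) matches t_k.
Evaluate: s_(n+1) = (-n**2 - 9*n - 8)/(2*(n**2 + 7*n + 12)); subtract s_(0) = 0 ⇒ S(n) = (-n**2 - 9*n - 8)/(2*(n**2 + 7*n + 12)).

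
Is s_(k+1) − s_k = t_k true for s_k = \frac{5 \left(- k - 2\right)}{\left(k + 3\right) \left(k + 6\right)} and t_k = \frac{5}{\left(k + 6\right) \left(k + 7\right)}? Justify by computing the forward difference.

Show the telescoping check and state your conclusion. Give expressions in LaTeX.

Invalid: residual \frac{10 \left(- k - 5\right)}{k^{4} + 20 k^{3} + 145 k^{2} + 450 k + 504} ≠ 0.

s_(k+1) = 5*(-k - 3)/((k + 4)*(k + 7))
s_(k+1) − s_k = 5*(k**2 + 5*k + 2)/(k**4 + 20*k**3 + 145*k**2 + 450*k + 504)
(s_(k+1) − s_k) − t_k = 10*(-k - 5)/(k**4 + 20*k**3 + 145*k**2 + 450*k + 504)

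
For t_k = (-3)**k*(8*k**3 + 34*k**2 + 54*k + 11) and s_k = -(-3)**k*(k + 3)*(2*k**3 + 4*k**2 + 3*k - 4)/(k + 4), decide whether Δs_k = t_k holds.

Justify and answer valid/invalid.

Invalid: residual (-3)**k*(-8*k**4 - 68*k**3 - 194*k**2 - 230*k - 40)/(k**2 + 9*k + 20) ≠ 0.

s_(k+1) = 3*(-3)**k*(2*k**4 + 18*k**3 + 57*k**2 + 73*k + 20)/(k + 5)
s_(k+1) − s_k = (-3)**k*(8*k**5 + 98*k**4 + 452*k**3 + 983*k**2 + 949*k + 180)/(k**2 + 9*k + 20)
(s_(k+1) − s_k) − t_k = (-3)**k*(-8*k**4 - 68*k**3 - 194*k**2 - 230*k - 40)/(k**2 + 9*k + 20)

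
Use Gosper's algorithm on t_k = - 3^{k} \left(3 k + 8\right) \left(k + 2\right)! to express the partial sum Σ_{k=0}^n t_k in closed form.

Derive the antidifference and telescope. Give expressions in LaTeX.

S(n) = - 3 \cdot 3^{n} \left(n + 3\right)! + 2

Step 1: r(k) = 3*(k + 3)*(3*k + 11)/(3*k + 8).
Gosper form: A/B · C(k+1)/C(k) with A=3*k + 9, B=1, C=k + 8/3.
Solve (3*k + 9)·f(k+1) − (1)·f(k) = k + 8/3.
deg f ≤ 0 (via 1,0,1).
Solving with deg f ≤ 0: f(k) = 1/3.
Then R = B(k−1)f/C = 1/(3*k + 8), so s_k = R(k)·t_k = -3**k*factorial(k + 2).
s_(k+1) − s_k = -3**k*(3*k + 8)*factorial(k + 2) = t_k.
Evaluate: s_(n+1) = -3**(n + 1)*factorial(n + 3); subtract s_(0) = -2 ⇒ S(n) = -3*3**n*factorial(n + 3) + 2.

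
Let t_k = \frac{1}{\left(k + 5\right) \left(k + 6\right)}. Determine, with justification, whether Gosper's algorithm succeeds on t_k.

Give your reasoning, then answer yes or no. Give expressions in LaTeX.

Ratio r(k) = (k + 5)/(k + 7).
A = k + 5, B = k + 7, C = 1.
Set up (k + 5)·f(k+1) − (k + 6)·f(k) − (1) = 0.
Degrees (1,1,0) ⇒ d ≤ 1.
Coefficient equations give f(k) = k/5.
Get s_k = R·t_k = k/(5*(k + 5)) with R(k) = B(k−1)f(k)/C(k) = k*(k + 6)/5.
Check: Δs_k = 1/(k**2 + 11*k + 30). ✓

Yes. s_k = \frac{k}{5 \left(k + 5\right)}.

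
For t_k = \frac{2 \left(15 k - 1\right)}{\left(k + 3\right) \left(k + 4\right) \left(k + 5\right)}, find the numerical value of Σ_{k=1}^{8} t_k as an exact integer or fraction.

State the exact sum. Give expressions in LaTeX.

r(k) = (k + 3)*(15*k + 14)/((k + 6)*(15*k - 1)) after simplifying.
A = k + 3, B = k + 6, C = k - 1/15.
Set up (k + 3)·f(k+1) − (k + 5)·f(k) − (k - 1/15) = 0.
deg f ≤ 2 (via 1,1,1).
Solving with deg f ≤ 2: f(k) = k*(11*k - 13)/90.
Certificate R = B(k−1)f/C = k*(k + 5)*(11*k - 13)/(6*(15*k - 1)) gives s_k = k*(11*k - 13)/(3*(k + 3)*(k + 4)).
Δs = 2*(15*k - 1)/(k**3 + 12*k**2 + 47*k + 60), as required.
Evaluate s at k=9 and k=1: 43/26 and -1/30; difference 329/195.

Σ = 329/195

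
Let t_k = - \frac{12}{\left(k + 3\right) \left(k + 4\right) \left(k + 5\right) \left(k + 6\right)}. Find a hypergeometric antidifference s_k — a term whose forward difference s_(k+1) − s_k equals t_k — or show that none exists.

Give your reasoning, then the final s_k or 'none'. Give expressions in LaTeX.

s_k = \frac{k \left(- k^{2} - 12 k - 47\right)}{15 \left(k + 3\right) \left(k + 4\right) \left(k + 5\right)}

r(k) = (k + 3)/(k + 7) after simplifying.
Gosper form: A/B · C(k+1)/C(k) with A=k + 3, B=k + 7, C=1.
f must satisfy (k + 3)·f(k+1) − (k + 6)·f(k) = 1.
Bound: deg f ≤ 3.
Coefficient equations give f(k) = k*(k**2 + 12*k + 47)/180.
R(k) = B(k−1)·f(k)/C(k) = k*(k + 6)*(k**2 + 12*k + 47)/180; s_k = R·t_k = k*(-k**2 - 12*k - 47)/(15*(k + 3)*(k + 4)*(k + 5)).
s_(k+1) − s_k = -12/(k**4 + 18*k**3 + 119*k**2 + 342*k + 360) = t_k.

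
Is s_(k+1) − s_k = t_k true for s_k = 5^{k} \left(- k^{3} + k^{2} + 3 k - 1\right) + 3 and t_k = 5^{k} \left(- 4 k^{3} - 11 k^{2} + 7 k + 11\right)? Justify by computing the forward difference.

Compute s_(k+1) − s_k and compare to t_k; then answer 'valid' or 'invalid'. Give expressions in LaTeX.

Valid — Δs_k = t_k.

s_(k+1) = 5**(k + 1)*(3*k - (k + 1)**3 + (k + 1)**2 + 2) + 3
s_(k+1) − s_k = 5**k*(-4*k**3 - 11*k**2 + 7*k + 11)
(s_(k+1) − s_k) − t_k = 0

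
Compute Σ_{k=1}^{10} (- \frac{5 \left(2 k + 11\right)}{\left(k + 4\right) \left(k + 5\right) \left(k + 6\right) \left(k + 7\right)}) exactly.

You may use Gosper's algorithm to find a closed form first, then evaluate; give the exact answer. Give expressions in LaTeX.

Σ = -44/357

Step 1: r(k) = (k + 4)*(2*k + 13)/((k + 8)*(2*k + 11)).
A = k + 4, B = k + 8, C = k + 11/2.
Solve (k + 4)·f(k+1) − (k + 7)·f(k) = k + 11/2.
Degrees (1,1,1) ⇒ d ≤ 3.
Solve for f: f(k) = k*(k + 5)*(k + 10)/48 (degree 3 ≤ 3).
Certificate R = B(k−1)f/C = k*(k + 5)*(k + 7)*(k + 10)/(24*(2*k + 11)) gives s_k = 5*k*(-k - 10)/(24*(k**2 + 10*k + 24)).
s_(k+1) − s_k = 5*(-2*k - 11)/(k**4 + 22*k**3 + 179*k**2 + 638*k + 840) = t_k.
Σ_(k=1)^(10) t_k = s_(11) − s_(1) = -77/408 − (-11/168) = -44/357.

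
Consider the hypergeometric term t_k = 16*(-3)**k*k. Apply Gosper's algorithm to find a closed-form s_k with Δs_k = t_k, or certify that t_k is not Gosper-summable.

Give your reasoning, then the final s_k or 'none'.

Step 1: r(k) = -3 - 3/k.
A = -3, B = 1, C = k.
Key eq: (-3)·f(k+1) = (1)·f(k) + (k).
d = 1 from the (0,0,1) case.
Solve for f: f(k) = -(4*k - 3)/16 (degree 1 ≤ 1).
Then R = B(k−1)f/C = -(4*k - 3)/(16*k), so s_k = R(k)·t_k = (-3)**k*(3 - 4*k).
Check: Δs_k = 16*(-3)**k*k. ✓

s_k = (-3)**k*(3 - 4*k)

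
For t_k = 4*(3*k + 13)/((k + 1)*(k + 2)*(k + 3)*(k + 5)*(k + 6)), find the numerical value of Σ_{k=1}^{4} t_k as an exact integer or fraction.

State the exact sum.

r(k) = (k + 1)*(k + 5)*(3*k + 16)/((k + 4)*(k + 7)*(3*k + 13)) after simplifying.
Take A(k)=k + 1, B(k)=k + 7, C(k)=k**2 + 25*k/3 + 52/3.
f must satisfy (k + 1)·f(k+1) − (k + 6)·f(k) = k**2 + 25*k/3 + 52/3.
From deg A=1, deg B=1, deg C=2: d=5.
Coefficient equations give f(k) = k*(k + 3)*(k + 4)*(k**2 + 8*k + 17)/30.
Then R = B(k−1)f/C = k*(k + 3)*(k + 6)*(k**2 + 8*k + 17)/(10*(3*k + 13)), so s_k = R(k)·t_k = 2*k*(k**2 + 8*k + 17)/(5*(k**3 + 8*k**2 + 17*k + 10)).
Δs = 4*(3*k + 13)/(k**5 + 17*k**4 + 107*k**3 + 307*k**2 + 396*k + 180), as required.
Σ_(k=1)^(4) t_k = s_(5) − s_(1) = 41/105 − (13/45) = 32/315.

Σ = 32/315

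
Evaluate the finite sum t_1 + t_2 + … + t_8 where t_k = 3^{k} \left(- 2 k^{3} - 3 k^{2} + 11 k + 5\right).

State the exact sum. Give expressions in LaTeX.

Σ = -9428160

r(k) = 3*(2*k**3 + 9*k**2 + k - 11)/(2*k**3 + 3*k**2 - 11*k - 5) after simplifying.
Take A(k)=3, B(k)=1, C(k)=k**3 + 3*k**2/2 - 11*k/2 - 5/2.
Need (3)·f(k+1) − (1)·f(k) = k**3 + 3*k**2/2 - 11*k/2 - 5/2.
From deg A=0, deg B=0, deg C=3: d=3.
Solve for f: f(k) = (k**3 - 3*k**2 - k + 2)/2 (degree 3 ≤ 3).
So s_k = (B(k−1)f/C)·t_k = ((k**3 - 3*k**2 - k + 2)/(2*k**3 + 3*k**2 - 11*k - 5))·t_k = 3**k*(-k**3 + 3*k**2 + k - 2).
Check: Δs_k = 3**k*(-2*k**3 - 3*k**2 + 11*k + 5). ✓
Σ_(k=1)^(8) t_k = s_(9) − s_(1) = -9428157 − (3) = -9428160.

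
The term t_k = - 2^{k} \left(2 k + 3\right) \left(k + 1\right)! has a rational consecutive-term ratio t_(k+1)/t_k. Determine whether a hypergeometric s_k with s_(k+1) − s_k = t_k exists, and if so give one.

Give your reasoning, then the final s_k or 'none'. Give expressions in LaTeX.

s_k = - 2^{k} \left(k + 1\right)!

r(k) = 2*(k + 2)*(2*k + 5)/(2*k + 3) after simplifying.
So A=2*k + 4 and B=1, with C=k + 3/2.
Set up (2*k + 4)·f(k+1) − (1)·f(k) − (k + 3/2) = 0.
d = 0 from the (1,0,1) case.
Coefficient equations give f(k) = 1/2.
So s_k = (B(k−1)f/C)·t_k = (1/(2*k + 3))·t_k = -2**k*factorial(k + 1).
Verify: -2**k*(2*k + 3)*factorial(k + 1) matches t_k.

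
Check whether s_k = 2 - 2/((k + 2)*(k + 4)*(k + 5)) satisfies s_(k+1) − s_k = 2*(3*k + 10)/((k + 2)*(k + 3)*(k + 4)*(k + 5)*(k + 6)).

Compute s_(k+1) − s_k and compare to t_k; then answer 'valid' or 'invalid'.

s_(k+1) = 2 - 2/((k + 3)*(k + 5)*(k + 6))
s_(k+1) − s_k = 2*(3*k + 10)/(k**5 + 20*k**4 + 155*k**3 + 580*k**2 + 1044*k + 720)
(s_(k+1) − s_k) − t_k = 0

valid (s_(k+1) − s_k reduces to t_k)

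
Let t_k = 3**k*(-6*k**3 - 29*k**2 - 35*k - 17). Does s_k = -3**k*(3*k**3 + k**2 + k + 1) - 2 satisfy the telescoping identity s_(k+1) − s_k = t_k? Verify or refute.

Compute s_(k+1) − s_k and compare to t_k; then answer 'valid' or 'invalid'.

Valid — Δs_k = t_k.

s_(k+1) = -3*3**k*(k + 3*(k + 1)**3 + (k + 1)**2 + 2) - 2
s_(k+1) − s_k = 3**k*(-6*k**3 - 29*k**2 - 35*k - 17)
(s_(k+1) − s_k) − t_k = 0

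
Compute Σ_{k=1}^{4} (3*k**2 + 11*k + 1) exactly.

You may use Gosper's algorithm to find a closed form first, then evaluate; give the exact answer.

Σ = 204

t_(k+1)/t_k = (3*k**2 + 17*k + 15)/(3*k**2 + 11*k + 1).
A = 1, B = 1, C = k**2 + 11*k/3 + 1/3.
Solve (1)·f(k+1) − (1)·f(k) = k**2 + 11*k/3 + 1/3.
deg f ≤ 3 (via 0,0,2).
A polynomial solution: f(k) = k*(k**2 + 4*k - 4)/3.
Certificate R = B(k−1)f/C = k*(k**2 + 4*k - 4)/(3*k**2 + 11*k + 1) gives s_k = k*(k**2 + 4*k - 4).
Check: Δs_k = 3*k**2 + 11*k + 1. ✓
Sum = s_(5) − s_(1); s_(5) = 205, s_(1) = 1 ⇒ 204.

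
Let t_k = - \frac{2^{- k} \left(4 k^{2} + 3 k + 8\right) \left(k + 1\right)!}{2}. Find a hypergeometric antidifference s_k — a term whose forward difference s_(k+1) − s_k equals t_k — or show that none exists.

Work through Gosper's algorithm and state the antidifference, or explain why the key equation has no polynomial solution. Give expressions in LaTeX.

s_k = - 2^{- k} \left(4 k - 1\right) \left(k + 1\right)!

The ratio is (k + 2)*(3*k + 4*(k + 1)**2 + 11)/(2*(4*k**2 + 3*k + 8)).
Factor: A=k/2 + 1; B=1; C=k**2 + 3*k/4 + 2.
Need (k/2 + 1)·f(k+1) − (1)·f(k) = k**2 + 3*k/4 + 2.
From deg A=1, deg B=0, deg C=2: d=1.
Solving with deg f ≤ 1: f(k) = (4*k - 1)/2.
Get s_k = R·t_k = -(4*k - 1)*factorial(k + 1)/2**k with R(k) = B(k−1)f(k)/C(k) = 2*(4*k - 1)/(4*k**2 + 3*k + 8).
Check: Δs_k = -(4*k**2 + 3*k + 8)*factorial(k + 1)/(2*2**k). ✓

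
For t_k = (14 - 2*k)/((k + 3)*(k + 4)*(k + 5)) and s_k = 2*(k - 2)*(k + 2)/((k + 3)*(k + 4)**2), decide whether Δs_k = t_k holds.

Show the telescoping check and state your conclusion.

s_(k+1) = 2*(k - 1)*(k + 3)/((k + 4)*(k + 5)**2)
s_(k+1) − s_k = 2*(-k**3 + 2*k**2 + 43*k + 64)/(k**5 + 21*k**4 + 175*k**3 + 723*k**2 + 1480*k + 1200)
(s_(k+1) − s_k) − t_k = 8*(k**2 - 19)/(k**5 + 21*k**4 + 175*k**3 + 723*k**2 + 1480*k + 1200)

Invalid: residual 8*(k**2 - 19)/(k**5 + 21*k**4 + 175*k**3 + 723*k**2 + 1480*k + 1200) ≠ 0.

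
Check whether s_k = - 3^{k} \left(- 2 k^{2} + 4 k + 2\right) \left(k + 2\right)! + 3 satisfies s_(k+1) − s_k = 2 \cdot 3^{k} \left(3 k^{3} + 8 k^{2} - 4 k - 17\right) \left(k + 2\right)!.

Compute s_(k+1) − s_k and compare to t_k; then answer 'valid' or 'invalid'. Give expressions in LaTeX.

s_(k+1) = -3**(k + 1)*(4*k - 2*(k + 1)**2 + 6)*factorial(k + 3) + 3
s_(k+1) − s_k = 2*3**k*(3*k**3 + 8*k**2 - 4*k - 17)*factorial(k + 2)
(s_(k+1) − s_k) − t_k = 0

valid (s_(k+1) − s_k reduces to t_k)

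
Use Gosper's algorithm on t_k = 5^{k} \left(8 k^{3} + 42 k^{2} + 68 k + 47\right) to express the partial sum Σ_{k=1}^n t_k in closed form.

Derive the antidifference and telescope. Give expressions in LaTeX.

Step 1: r(k) = 5*(8*k**3 + 66*k**2 + 176*k + 165)/(8*k**3 + 42*k**2 + 68*k + 47).
Normal form (A,B,C) = (5, 1, k**3 + 21*k**2/4 + 17*k/2 + 47/8).
Need (5)·f(k+1) − (1)·f(k) = k**3 + 21*k**2/4 + 17*k/2 + 47/8.
deg f ≤ 3 (via 0,0,3).
Solving with deg f ≤ 3: f(k) = (2*k + 3)*(k**2 + 1)/8.
R(k) = B(k−1)·f(k)/C(k) = (2*k + 3)*(k**2 + 1)/(8*k**3 + 42*k**2 + 68*k + 47); s_k = R·t_k = 5**k*(2*k**3 + 3*k**2 + 2*k + 3).
s_(k+1) − s_k = 5**k*(8*k**3 + 42*k**2 + 68*k + 47) = t_k.
Evaluate: s_(n+1) = 5**(n + 1)*(2*n**3 + 9*n**2 + 14*n + 10); subtract s_(1) = 50 ⇒ S(n) = 10*5**n*n**3 + 45*5**n*n**2 + 70*5**n*n + 50*5**n - 50.

S(n) = 10 \cdot 5^{n} n^{3} + 45 \cdot 5^{n} n^{2} + 70 \cdot 5^{n} n + 50 \cdot 5^{n} - 50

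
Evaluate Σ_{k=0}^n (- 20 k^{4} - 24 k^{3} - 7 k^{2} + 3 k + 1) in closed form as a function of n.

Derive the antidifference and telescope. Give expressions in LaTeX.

S(n) = - 4 n^{5} - 16 n^{4} - 21 n^{3} - 8 n^{2} + 2 n + 1

Compute t_(k+1)/t_k: get (20*k**4 + 104*k**3 + 199*k**2 + 163*k + 47)/(20*k**4 + 24*k**3 + 7*k**2 - 3*k - 1).
So A=1 and B=1, with C=k**4 + 6*k**3/5 + 7*k**2/20 - 3*k/20 - 1/20.
f must satisfy (1)·f(k+1) − (1)·f(k) = k**4 + 6*k**3/5 + 7*k**2/20 - 3*k/20 - 1/20.
Bound: deg f ≤ 5.
Solve for f: f(k) = k*(4*k**4 - 4*k**3 - 3*k**2 + k + 1)/20 (degree 5 ≤ 5).
Certificate R = B(k−1)f/C = k*(4*k**4 - 4*k**3 - 3*k**2 + k + 1)/(20*k**4 + 24*k**3 + 7*k**2 - 3*k - 1) gives s_k = k*(-4*k**4 + 4*k**3 + 3*k**2 - k - 1).
Δs = -20*k**4 - 24*k**3 - 7*k**2 + 3*k + 1, as required.
Evaluate: s_(n+1) = -4*n**5 - 16*n**4 - 21*n**3 - 8*n**2 + 2*n + 1; subtract s_(0) = 0 ⇒ S(n) = -4*n**5 - 16*n**4 - 21*n**3 - 8*n**2 + 2*n + 1.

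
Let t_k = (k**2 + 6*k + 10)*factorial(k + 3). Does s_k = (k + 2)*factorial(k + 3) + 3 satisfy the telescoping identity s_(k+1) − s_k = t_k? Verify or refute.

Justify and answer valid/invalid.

Valid — Δs_k = t_k.

s_(k+1) = (k + 3)*factorial(k + 4) + 3
s_(k+1) − s_k = (k**2 + 6*k + 10)*factorial(k + 3)
(s_(k+1) − s_k) − t_k = 0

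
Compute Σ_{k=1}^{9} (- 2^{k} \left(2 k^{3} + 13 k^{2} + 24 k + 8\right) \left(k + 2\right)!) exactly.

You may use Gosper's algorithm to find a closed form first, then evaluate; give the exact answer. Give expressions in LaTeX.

Σ = -57878721331188

Compute t_(k+1)/t_k: get 2*(2*k**4 + 25*k**3 + 113*k**2 + 215*k + 141)/(2*k**3 + 13*k**2 + 24*k + 8).
Normal form (A,B,C) = (2*k + 6, 1, k**3 + 13*k**2/2 + 12*k + 4).
Solve (2*k + 6)·f(k+1) − (1)·f(k) = k**3 + 13*k**2/2 + 12*k + 4.
From deg A=1, deg B=0, deg C=3: d=2.
Coefficient equations give f(k) = (k**2 + 2*k - 2)/2.
Get s_k = R·t_k = -2**k*(k**2 + 2*k - 2)*factorial(k + 2) with R(k) = B(k−1)f(k)/C(k) = (k**2 + 2*k - 2)/(2*k**3 + 13*k**2 + 24*k + 8).
Verify: -2**k*(2*k**3 + 13*k**2 + 24*k + 8)*factorial(k + 2) matches t_k.
Telescoping: Σ = s_(10) − s_(1) = -57878721331200 − (-12) = -57878721331188.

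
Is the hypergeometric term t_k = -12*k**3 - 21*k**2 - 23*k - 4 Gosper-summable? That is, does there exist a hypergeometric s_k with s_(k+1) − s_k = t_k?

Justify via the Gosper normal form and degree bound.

Compute t_(k+1)/t_k: get (12*k**3 + 57*k**2 + 101*k + 60)/(12*k**3 + 21*k**2 + 23*k + 4).
Gosper form: A/B · C(k+1)/C(k) with A=1, B=1, C=k**3 + 7*k**2/4 + 23*k/12 + 1/3.
Solve (1)·f(k+1) − (1)·f(k) = k**3 + 7*k**2/4 + 23*k/12 + 1/3.
d = 4 from the (0,0,3) case.
Match coefficients ⇒ f(k) = k*(3*k - 2)*(k**2 + k + 2)/12.
Get s_k = R·t_k = k*(-3*k**3 - k**2 - 4*k + 4) with R(k) = B(k−1)f(k)/C(k) = k*(3*k - 2)*(k**2 + k + 2)/(12*k**3 + 21*k**2 + 23*k + 4).
Δs = -12*k**3 - 21*k**2 - 23*k - 4, as required.

Yes. s_k = k*(-3*k**3 - k**2 - 4*k + 4).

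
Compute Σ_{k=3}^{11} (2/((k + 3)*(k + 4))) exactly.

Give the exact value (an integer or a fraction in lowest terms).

Compute t_(k+1)/t_k: get (k + 3)/(k + 5).
Normal form (A,B,C) = (k + 3, k + 5, 1).
Key eq: (k + 3)·f(k+1) = (k + 4)·f(k) + (1).
From deg A=1, deg B=1, deg C=0: d=1.
Solve for f: f(k) = k/3 (degree 1 ≤ 1).
Certificate R = B(k−1)f/C = k*(k + 4)/3 gives s_k = 2*k/(3*(k + 3)).
s_(k+1) − s_k = 2/(k**2 + 7*k + 12) = t_k.
Σ_(k=3)^(11) t_k = s_(12) − s_(3) = 8/15 − (1/3) = 1/5.

Σ = 1/5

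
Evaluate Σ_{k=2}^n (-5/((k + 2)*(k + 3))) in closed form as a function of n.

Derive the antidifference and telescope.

r(k) = (k + 2)/(k + 4) after simplifying.
Gosper form: A/B · C(k+1)/C(k) with A=k + 2, B=k + 4, C=1.
Need (k + 2)·f(k+1) − (k + 3)·f(k) = 1.
Bound: deg f ≤ 1.
Solving with deg f ≤ 1: f(k) = k/2.
Then R = B(k−1)f/C = k*(k + 3)/2, so s_k = R(k)·t_k = -5*k/(2*k + 4).
Verify: -5/(k**2 + 5*k + 6) matches t_k.
Σ_(k=2)^n t_k = s_(n+1) − s_(2) = (5*(-n - 1)/(2*(n + 3))) − (-5/4), i.e. 5*(1 - n)/(4*(n + 3)).

S(n) = 5*(1 - n)/(4*(n + 3))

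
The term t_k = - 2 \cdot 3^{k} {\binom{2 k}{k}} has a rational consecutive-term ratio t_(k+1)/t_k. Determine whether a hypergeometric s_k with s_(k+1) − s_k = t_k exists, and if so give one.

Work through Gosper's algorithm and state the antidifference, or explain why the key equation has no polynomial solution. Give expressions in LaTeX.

none (Gosper's algorithm certifies no s_k)

Ratio r(k) = 6*(2*k + 1)/(k + 1).
Gosper form: A/B · C(k+1)/C(k) with A=12*k + 6, B=k + 1, C=1.
Need (12*k + 6)·f(k+1) − (k)·f(k) = 1.
From deg A=1, deg B=1, deg C=0: d=-1.
d = -1 < 0 ⇒ no nonzero polynomial f; not summable.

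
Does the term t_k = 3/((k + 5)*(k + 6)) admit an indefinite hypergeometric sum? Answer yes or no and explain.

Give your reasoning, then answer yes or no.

Yes. s_k = 3*k/(5*(k + 5)).

t_(k+1)/t_k = (k + 5)/(k + 7).
So A=k + 5 and B=k + 7, with C=1.
Need (k + 5)·f(k+1) − (k + 6)·f(k) = 1.
Bound: deg f ≤ 1.
Match coefficients ⇒ f(k) = k/5.
So s_k = (B(k−1)f/C)·t_k = (k*(k + 6)/5)·t_k = 3*k/(5*(k + 5)).
Δs = 3/(k**2 + 11*k + 30), as required.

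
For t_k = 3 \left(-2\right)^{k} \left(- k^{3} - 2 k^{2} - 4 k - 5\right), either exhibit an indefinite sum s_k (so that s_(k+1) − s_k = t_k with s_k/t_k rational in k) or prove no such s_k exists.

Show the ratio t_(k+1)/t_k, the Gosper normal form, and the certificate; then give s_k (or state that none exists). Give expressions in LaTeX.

Step 1: r(k) = 2*(-k**3 - 5*k**2 - 11*k - 12)/(k**3 + 2*k**2 + 4*k + 5).
Factor: A=-2; B=1; C=k**3 + 2*k**2 + 4*k + 5.
Set up (-2)·f(k+1) − (1)·f(k) − (k**3 + 2*k**2 + 4*k + 5) = 0.
Degrees (0,0,3) ⇒ d ≤ 3.
Coefficient equations give f(k) = -(k + 1)*(k**2 - k + 3)/3.
So s_k = (B(k−1)f/C)·t_k = (-(k + 1)*(k**2 - k + 3)/(3*(k**3 + 2*k**2 + 4*k + 5)))·t_k = (-2)**k*(k**3 + 2*k + 3).
Verify: (-2)**k*(-k**3 - 6*k - 2*(k + 1)**3 - 13) matches t_k.

s_k = \left(-2\right)^{k} \left(k^{3} + 2 k + 3\right)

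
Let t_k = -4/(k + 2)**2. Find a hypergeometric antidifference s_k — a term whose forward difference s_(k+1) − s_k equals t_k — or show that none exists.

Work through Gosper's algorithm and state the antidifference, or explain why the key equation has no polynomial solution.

no hypergeometric antidifference exists

t_(k+1)/t_k = (k + 2)**2/(k + 3)**2.
So A=k**2 + 4*k + 4 and B=k**2 + 6*k + 9, with C=1.
Need (k**2 + 4*k + 4)·f(k+1) − (k**2 + 4*k + 4)·f(k) = 1.
Degrees (2,2,0) ⇒ d ≤ 0.
Put f(k) = c0: A·f(k+1) − B(k−1)·f(k) − C = -1; need -1 = 0 — inconsistent ⇒ no f, not summable.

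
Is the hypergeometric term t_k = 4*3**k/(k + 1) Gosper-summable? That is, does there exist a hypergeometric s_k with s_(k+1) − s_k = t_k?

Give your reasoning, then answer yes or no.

r(k) = 3*(k + 1)/(k + 2) after simplifying.
So A=3*k + 3 and B=k + 2, with C=1.
Need (3*k + 3)·f(k+1) − (k + 1)·f(k) = 1.
deg f ≤ -1 (via 1,1,0).
Bound -1 < 0, so the key equation has no polynomial solution.

No — t_k has no hypergeometric antidifference.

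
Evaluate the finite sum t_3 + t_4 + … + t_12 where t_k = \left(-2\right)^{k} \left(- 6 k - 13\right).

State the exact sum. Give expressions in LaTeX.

Σ = -237496

Ratio r(k) = 2*(-6*k - 19)/(6*k + 13).
Gosper form: A/B · C(k+1)/C(k) with A=-2, B=1, C=k + 13/6.
Solve (-2)·f(k+1) − (1)·f(k) = k + 13/6.
Degrees (0,0,1) ⇒ d ≤ 1.
Match coefficients ⇒ f(k) = -(2*k + 3)/6.
R(k) = B(k−1)·f(k)/C(k) = -(2*k + 3)/(6*k + 13); s_k = R·t_k = (-2)**k*(2*k + 3).
Check: Δs_k = (-2)**k*(-6*k - 13). ✓
Telescoping: Σ = s_(13) − s_(3) = -237568 − (-72) = -237496.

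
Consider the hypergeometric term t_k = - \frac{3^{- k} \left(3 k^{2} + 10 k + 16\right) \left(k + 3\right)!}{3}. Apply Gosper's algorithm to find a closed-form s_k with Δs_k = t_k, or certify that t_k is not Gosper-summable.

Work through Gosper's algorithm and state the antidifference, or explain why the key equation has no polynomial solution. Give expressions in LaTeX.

s_k = - 3^{- k} \left(3 k + 4\right) \left(k + 3\right)!

The ratio is (k + 4)*(10*k + 3*(k + 1)**2 + 26)/(3*(3*k**2 + 10*k + 16)).
A = k/3 + 4/3, B = 1, C = k**2 + 10*k/3 + 16/3.
f must satisfy (k/3 + 4/3)·f(k+1) − (1)·f(k) = k**2 + 10*k/3 + 16/3.
Degrees (1,0,2) ⇒ d ≤ 1.
Solving with deg f ≤ 1: f(k) = 3*k + 4.
Then R = B(k−1)f/C = 3*(3*k + 4)/(3*k**2 + 10*k + 16), so s_k = R(k)·t_k = -(3*k + 4)*factorial(k + 3)/3**k.
Δs = -(3*k**2 + 10*k + 16)*factorial(k + 3)/(3*3**k), as required.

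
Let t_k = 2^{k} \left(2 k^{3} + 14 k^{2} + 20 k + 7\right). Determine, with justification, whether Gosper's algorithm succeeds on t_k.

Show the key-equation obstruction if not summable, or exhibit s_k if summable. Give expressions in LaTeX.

r(k) = 2*(2*k**3 + 20*k**2 + 54*k + 43)/(2*k**3 + 14*k**2 + 20*k + 7) after simplifying.
So A=2 and B=1, with C=k**3 + 7*k**2 + 10*k + 7/2.
f must satisfy (2)·f(k+1) − (1)·f(k) = k**3 + 7*k**2 + 10*k + 7/2.
d = 3 from the (0,0,3) case.
Solving with deg f ≤ 3: f(k) = (2*k**3 + 2*k**2 - 1)/2.
Certificate R = B(k−1)f/C = (2*k**3 + 2*k**2 - 1)/(2*k**3 + 14*k**2 + 20*k + 7) gives s_k = 2**k*(2*k**3 + 2*k**2 - 1).
Verify: 2**k*(2*k**3 + 14*k**2 + 20*k + 7) matches t_k.

Yes. s_k = 2^{k} \left(2 k^{3} + 2 k^{2} - 1\right).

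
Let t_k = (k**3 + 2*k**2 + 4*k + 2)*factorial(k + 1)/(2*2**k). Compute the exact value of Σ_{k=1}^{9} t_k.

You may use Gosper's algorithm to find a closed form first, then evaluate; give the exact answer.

t_(k+1)/t_k = (k**4 + 7*k**3 + 21*k**2 + 31*k + 18)/(2*(k**3 + 2*k**2 + 4*k + 2)).
Take A(k)=k/2 + 1, B(k)=1, C(k)=k**3 + 2*k**2 + 4*k + 2.
Key eq: (k/2 + 1)·f(k+1) = (1)·f(k) + (k**3 + 2*k**2 + 4*k + 2).
From deg A=1, deg B=0, deg C=3: d=2.
Solving with deg f ≤ 2: f(k) = 2*(k - 1)*(k + 1).
R(k) = B(k−1)·f(k)/C(k) = 2*(k - 1)*(k + 1)/(k**3 + 2*k**2 + 4*k + 2); s_k = R·t_k = (k - 1)*(k + 1)*factorial(k + 1)/2**k.
Check: Δs_k = (k**3 + 2*k**2 + 4*k + 2)*factorial(k + 1)/(2*2**k). ✓
Telescoping: Σ = s_(10) − s_(1) = 15436575/4 − (0) = 15436575/4.

Σ = 15436575/4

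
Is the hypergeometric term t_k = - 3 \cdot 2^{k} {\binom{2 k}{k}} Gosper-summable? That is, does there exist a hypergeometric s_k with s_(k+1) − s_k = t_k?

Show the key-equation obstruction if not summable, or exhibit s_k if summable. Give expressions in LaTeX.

Ratio r(k) = 4*(2*k + 1)/(k + 1).
A = 8*k + 4, B = k + 1, C = 1.
Solve (8*k + 4)·f(k+1) − (k)·f(k) = 1.
From deg A=1, deg B=1, deg C=0: d=-1.
d = -1 < 0 ⇒ no nonzero polynomial f; not summable.

No. Not Gosper-summable.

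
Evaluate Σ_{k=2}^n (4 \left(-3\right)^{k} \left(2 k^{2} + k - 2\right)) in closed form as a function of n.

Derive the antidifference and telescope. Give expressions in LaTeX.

Step 1: r(k) = 3*(-k - 2*(k + 1)**2 + 1)/(2*k**2 + k - 2).
Normal form (A,B,C) = (-3, 1, k**2 + k/2 - 1).
Solve (-3)·f(k+1) − (1)·f(k) = k**2 + k/2 - 1.
From deg A=0, deg B=0, deg C=2: d=2.
Solve for f: f(k) = -(k**2 - k - 1)/4 (degree 2 ≤ 2).
Certificate R = B(k−1)f/C = -(k**2 - k - 1)/(2*(2*k**2 + k - 2)) gives s_k = 2*(-3)**k*(-k**2 + k + 1).
Δs = 4*(-3)**k*(2*k**2 + k - 2), as required.
Telescope: S(n) = s_(n+1) − s_(2) = 6*(-3)**n*(n**2 + n - 1) − (-18) = 6*(-3)**n*n**2 + 6*(-3)**n*n - 6*(-3)**n + 18.

S(n) = 6 \left(-3\right)^{n} n^{2} + 6 \left(-3\right)^{n} n - 6 \left(-3\right)^{n} + 18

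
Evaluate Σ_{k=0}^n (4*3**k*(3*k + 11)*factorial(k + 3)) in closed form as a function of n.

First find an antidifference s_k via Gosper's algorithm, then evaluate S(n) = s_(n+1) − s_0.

S(n) = 12*3**n*factorial(n + 4) - 24

t_(k+1)/t_k = 3*(k + 4)*(3*k + 14)/(3*k + 11).
Gosper form: A/B · C(k+1)/C(k) with A=3*k + 12, B=1, C=k + 11/3.
Need (3*k + 12)·f(k+1) − (1)·f(k) = k + 11/3.
From deg A=1, deg B=0, deg C=1: d=0.
Solve for f: f(k) = 1/3 (degree 0 ≤ 0).
R(k) = B(k−1)·f(k)/C(k) = 1/(3*k + 11); s_k = R·t_k = 4*3**k*factorial(k + 3).
Check: Δs_k = 4*3**k*(3*k + 11)*factorial(k + 3). ✓
s_(n+1) = 12*3**n*factorial(n + 4) and s_(0) = 24, so S(n) = 12*3**n*factorial(n + 4) - 24.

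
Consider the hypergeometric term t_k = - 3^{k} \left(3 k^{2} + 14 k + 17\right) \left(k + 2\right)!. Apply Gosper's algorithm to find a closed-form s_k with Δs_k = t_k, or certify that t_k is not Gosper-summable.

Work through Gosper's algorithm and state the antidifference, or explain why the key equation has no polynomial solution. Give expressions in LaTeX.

s_k = - 3^{k} \left(k + 1\right) \left(k + 2\right)!

The ratio is 3*(3*k**3 + 29*k**2 + 94*k + 102)/(3*k**2 + 14*k + 17).
Gosper form: A/B · C(k+1)/C(k) with A=3*k + 9, B=1, C=k**2 + 14*k/3 + 17/3.
f must satisfy (3*k + 9)·f(k+1) − (1)·f(k) = k**2 + 14*k/3 + 17/3.
deg f ≤ 1 (via 1,0,2).
A polynomial solution: f(k) = (k + 1)/3.
So s_k = (B(k−1)f/C)·t_k = ((k + 1)/(3*k**2 + 14*k + 17))·t_k = -3**k*(k + 1)*factorial(k + 2).
Δs = -3**k*(3*k**2 + 14*k + 17)*factorial(k + 2), as required.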